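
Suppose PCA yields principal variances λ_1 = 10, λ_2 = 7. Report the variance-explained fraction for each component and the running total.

Step 1 — total variance = trace(Sigma) = Σ λ_i = 10 + 7 = 17.

Step 2 — fraction explained by component i = λ_i / Σ λ:
  PC1: 10/17 = 0.5882
  PC2: 7/17 = 0.4118

Step 3 — cumulative fraction after k components = (λ_1 + ... + λ_k) / Σ λ:
  k = 1: 10/17 = 0.5882
  k = 2: (10 + 7)/17 = 17/17 = 1

Summary (fraction, with percent):

explained: PC1 0.5882 (58.82%), PC2 0.4118 (41.18%);  cumulative: 0.5882, 1


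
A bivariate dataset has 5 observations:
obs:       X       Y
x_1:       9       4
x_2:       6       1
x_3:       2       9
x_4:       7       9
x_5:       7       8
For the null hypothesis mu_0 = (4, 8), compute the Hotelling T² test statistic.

Step 1 — sample mean vector:
  mean(X) = (9 + 6 + 2 + 7 + 7) / 5 = 31/5 = 6.2
  mean(Y) = (4 + 1 + 9 + 9 + 8) / 5 = 31/5 = 6.2
  x̄ = (6.2, 6.2),  deviation x̄ - mu_0 = (6.2, 6.2) - (4, 8) = (2.2, -1.8).

Step 2 — sample covariance matrix, S[i,j] = (1/(n-1)) · Σ_k (x_{k,i} - mean_i) · (x_{k,j} - mean_j), divisor n-1 = 4:
  S[X,X] = ((2.8)·(2.8) + (-0.2)·(-0.2) + (-4.2)·(-4.2) + (0.8)·(0.8) + (0.8)·(0.8)) / 4 = 26.8/4 = 6.7
  S[X,Y] = ((2.8)·(-2.2) + (-0.2)·(-5.2) + (-4.2)·(2.8) + (0.8)·(2.8) + (0.8)·(1.8)) / 4 = -13.2/4 = -3.3
  S[Y,Y] = ((-2.2)·(-2.2) + (-5.2)·(-5.2) + (2.8)·(2.8) + (2.8)·(2.8) + (1.8)·(1.8)) / 4 = 50.8/4 = 12.7
  S = [[6.7, -3.3],
 [-3.3, 12.7]].

Step 3 — invert S. det(S) = 6.7·12.7 - (-3.3)² = 74.2.
  S^{-1} = (1/det) · [[d, -b], [-b, a]] = [[0.1712, 0.0445],
 [0.0445, 0.0903]].

Step 4 — quadratic form (x̄ - mu_0)^T · S^{-1} · (x̄ - mu_0):
  S^{-1} · (x̄ - mu_0) = (0.2965, -0.0647),
  (x̄ - mu_0)^T · [...] = (2.2)·(0.2965) + (-1.8)·(-0.0647) = 0.7687.

Step 5 — scale by n: T² = 5 · 0.7687 = 3.8437.

T² ≈ 3.8437


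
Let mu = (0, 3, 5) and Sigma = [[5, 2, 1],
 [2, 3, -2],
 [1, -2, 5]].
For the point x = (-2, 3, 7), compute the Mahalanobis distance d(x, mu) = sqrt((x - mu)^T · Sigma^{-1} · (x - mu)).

Step 1 — centre the observation: (x - mu) = (-2, 0, 2).

Step 2 — invert Sigma (cofactor / det for 3×3, or solve directly):
  Sigma^{-1} = [[0.4583, -0.5, -0.2917],
 [-0.5, 1, 0.5],
 [-0.2917, 0.5, 0.4583]].

Step 3 — form the quadratic (x - mu)^T · Sigma^{-1} · (x - mu):
  Sigma^{-1} · (x - mu) = (-1.5, 2, 1.5).
  (x - mu)^T · [Sigma^{-1} · (x - mu)] = (-2)·(-1.5) + (0)·(2) + (2)·(1.5) = 6.

Step 4 — take square root: d = √(6) ≈ 2.4495.

d(x, mu) = √(6) ≈ 2.4495


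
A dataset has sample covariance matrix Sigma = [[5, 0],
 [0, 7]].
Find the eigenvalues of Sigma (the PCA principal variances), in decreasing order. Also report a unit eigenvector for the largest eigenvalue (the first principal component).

Step 1 — characteristic polynomial of 2×2 Sigma:
  det(Sigma - λI) = λ² - trace · λ + det = 0.
  trace = 5 + 7 = 12, det = 5·7 - (0)² = 35.
Step 2 — discriminant:
  Δ = trace² - 4·det = 144 - 140 = 4.
Step 3 — eigenvalues:
  λ = (trace ± √Δ)/2 = (12 ± 2)/2,
  λ_1 = 7,  λ_2 = 5.

Step 4 — unit eigenvector for λ_1: Sigma is diagonal, so its eigenvectors are the coordinate axes. λ_1 = 7 is the diagonal entry on the second coordinate axis, hence
  v_1 = (0, 1) (||v_1|| = 1).

λ_1 = 7,  λ_2 = 5;  v_1 ≈ (0, 1)


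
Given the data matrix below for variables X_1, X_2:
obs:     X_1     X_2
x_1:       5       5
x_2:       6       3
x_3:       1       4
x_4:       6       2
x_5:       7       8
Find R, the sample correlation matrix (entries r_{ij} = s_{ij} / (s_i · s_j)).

Step 1 — column means:
  mean(X_1) = (5 + 6 + 1 + 6 + 7) / 5 = 25/5 = 5
  mean(X_2) = (5 + 3 + 4 + 2 + 8) / 5 = 22/5 = 4.4

Step 2 — sample variances and covariances s[i,j] = (1/(n-1)) · Σ_k (x_{k,i} - mean_i) · (x_{k,j} - mean_j), with n-1 = 4:
  s[X_1,X_1] = ((0)·(0) + (1)·(1) + (-4)·(-4) + (1)·(1) + (2)·(2)) / 4 = 22/4 = 5.5
  s[X_1,X_2] = ((0)·(0.6) + (1)·(-1.4) + (-4)·(-0.4) + (1)·(-2.4) + (2)·(3.6)) / 4 = 5/4 = 1.25
  s[X_2,X_2] = ((0.6)·(0.6) + (-1.4)·(-1.4) + (-0.4)·(-0.4) + (-2.4)·(-2.4) + (3.6)·(3.6)) / 4 = 21.2/4 = 5.3
  Sample standard deviations s_i = √(s[i,i]):
  s(X_1) = √(5.5) = 2.3452
  s(X_2) = √(5.3) = 2.3022

Step 3 — r_{ij} = s_{ij} / (s_i · s_j):
  r[X_1,X_1] = 1 (diagonal).
  r[X_1,X_2] = 1.25 / (2.3452 · 2.3022) = 1.25 / 5.3991 = 0.2315
  r[X_2,X_2] = 1 (diagonal).

R is symmetric with unit diagonal. Assembling:

R = [[1, 0.2315],
 [0.2315, 1]]


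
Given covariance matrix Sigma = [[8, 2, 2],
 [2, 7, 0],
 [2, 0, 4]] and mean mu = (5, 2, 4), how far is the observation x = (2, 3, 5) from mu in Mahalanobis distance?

Step 1 — centre the observation: (x - mu) = (-3, 1, 1).

Step 2 — invert Sigma (cofactor / det for 3×3, or solve directly):
  Sigma^{-1} = [[0.1556, -0.0444, -0.0778],
 [-0.0444, 0.1556, 0.0222],
 [-0.0778, 0.0222, 0.2889]].

Step 3 — form the quadratic (x - mu)^T · Sigma^{-1} · (x - mu):
  Sigma^{-1} · (x - mu) = (-0.5889, 0.3111, 0.5444).
  (x - mu)^T · [Sigma^{-1} · (x - mu)] = (-3)·(-0.5889) + (1)·(0.3111) + (1)·(0.5444) = 2.6222.

Step 4 — take square root: d = √(2.6222) ≈ 1.6193.

d(x, mu) = √(2.6222) ≈ 1.6193


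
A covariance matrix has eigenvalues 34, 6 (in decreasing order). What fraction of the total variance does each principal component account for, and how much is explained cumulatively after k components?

Step 1 — total variance = trace(Sigma) = Σ λ_i = 34 + 6 = 40.

Step 2 — fraction explained by component i = λ_i / Σ λ:
  PC1: 34/40 = 0.85
  PC2: 6/40 = 0.15

Step 3 — cumulative fraction after k components = (λ_1 + ... + λ_k) / Σ λ:
  k = 1: 34/40 = 0.85
  k = 2: (34 + 6)/40 = 40/40 = 1

Summary (fraction, with percent):

explained: PC1 0.85 (85%), PC2 0.15 (15%);  cumulative: 0.85, 1


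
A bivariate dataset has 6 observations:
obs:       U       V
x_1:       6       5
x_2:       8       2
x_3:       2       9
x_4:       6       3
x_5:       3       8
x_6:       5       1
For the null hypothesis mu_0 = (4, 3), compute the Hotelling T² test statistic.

Step 1 — sample mean vector:
  mean(U) = (6 + 8 + 2 + 6 + 3 + 5) / 6 = 30/6 = 5
  mean(V) = (5 + 2 + 9 + 3 + 8 + 1) / 6 = 28/6 = 4.6667
  x̄ = (5, 4.6667),  deviation x̄ - mu_0 = (5, 4.6667) - (4, 3) = (1, 1.6667).

Step 2 — sample covariance matrix, S[i,j] = (1/(n-1)) · Σ_k (x_{k,i} - mean_i) · (x_{k,j} - mean_j), divisor n-1 = 5:
  S[U,U] = ((1)·(1) + (3)·(3) + (-3)·(-3) + (1)·(1) + (-2)·(-2) + (0)·(0)) / 5 = 24/5 = 4.8
  S[U,V] = ((1)·(0.3333) + (3)·(-2.6667) + (-3)·(4.3333) + (1)·(-1.6667) + (-2)·(3.3333) + (0)·(-3.6667)) / 5 = -29/5 = -5.8
  S[V,V] = ((0.3333)·(0.3333) + (-2.6667)·(-2.6667) + (4.3333)·(4.3333) + (-1.6667)·(-1.6667) + (3.3333)·(3.3333) + (-3.6667)·(-3.6667)) / 5 = 53.3333/5 = 10.6667
  S = [[4.8, -5.8],
 [-5.8, 10.6667]].

Step 3 — invert S. det(S) = 4.8·10.6667 - (-5.8)² = 17.56.
  S^{-1} = (1/det) · [[d, -b], [-b, a]] = [[0.6074, 0.3303],
 [0.3303, 0.2733]].

Step 4 — quadratic form (x̄ - mu_0)^T · S^{-1} · (x̄ - mu_0):
  S^{-1} · (x̄ - mu_0) = (1.1579, 0.7859),
  (x̄ - mu_0)^T · [...] = (1)·(1.1579) + (1.6667)·(0.7859) = 2.4677.

Step 5 — scale by n: T² = 6 · 2.4677 = 14.8064.

T² ≈ 14.8064


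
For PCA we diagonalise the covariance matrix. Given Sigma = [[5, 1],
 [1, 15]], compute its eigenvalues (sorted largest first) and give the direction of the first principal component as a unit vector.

Step 1 — characteristic polynomial of 2×2 Sigma:
  det(Sigma - λI) = λ² - trace · λ + det = 0.
  trace = 5 + 15 = 20, det = 5·15 - (1)² = 74.
Step 2 — discriminant:
  Δ = trace² - 4·det = 400 - 296 = 104.
Step 3 — eigenvalues:
  λ = (trace ± √Δ)/2 = (20 ± 10.198)/2,
  λ_1 = 15.099,  λ_2 = 4.901.

Step 4 — unit eigenvector for λ_1: solve (Sigma - λ_1 I)v = 0. First row:
  (5 - 15.099)·v_x + (1)·v_y = 0, i.e. (-10.099)·v_x + (1)·v_y = 0,
  so v ∝ (b, λ_1 - a) = (1, 10.099) = u.
  ||u|| = √((1)² + (10.099)²) = √(102.9902) ≈ 10.1484,
  v_1 = u/||u|| ≈ (0.0985, 0.9951) (||v_1|| = 1).

λ_1 = 15.099,  λ_2 = 4.901;  v_1 ≈ (0.0985, 0.9951)


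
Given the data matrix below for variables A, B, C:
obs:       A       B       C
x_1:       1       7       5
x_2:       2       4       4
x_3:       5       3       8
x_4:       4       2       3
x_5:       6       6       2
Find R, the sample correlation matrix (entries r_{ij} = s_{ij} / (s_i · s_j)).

Step 1 — column means:
  mean(A) = (1 + 2 + 5 + 4 + 6) / 5 = 18/5 = 3.6
  mean(B) = (7 + 4 + 3 + 2 + 6) / 5 = 22/5 = 4.4
  mean(C) = (5 + 4 + 8 + 3 + 2) / 5 = 22/5 = 4.4

Step 2 — sample variances and covariances s[i,j] = (1/(n-1)) · Σ_k (x_{k,i} - mean_i) · (x_{k,j} - mean_j), with n-1 = 4:
  s[A,A] = ((-2.6)·(-2.6) + (-1.6)·(-1.6) + (1.4)·(1.4) + (0.4)·(0.4) + (2.4)·(2.4)) / 4 = 17.2/4 = 4.3
  s[A,B] = ((-2.6)·(2.6) + (-1.6)·(-0.4) + (1.4)·(-1.4) + (0.4)·(-2.4) + (2.4)·(1.6)) / 4 = -5.2/4 = -1.3
  s[A,C] = ((-2.6)·(0.6) + (-1.6)·(-0.4) + (1.4)·(3.6) + (0.4)·(-1.4) + (2.4)·(-2.4)) / 4 = -2.2/4 = -0.55
  s[B,B] = ((2.6)·(2.6) + (-0.4)·(-0.4) + (-1.4)·(-1.4) + (-2.4)·(-2.4) + (1.6)·(1.6)) / 4 = 17.2/4 = 4.3
  s[B,C] = ((2.6)·(0.6) + (-0.4)·(-0.4) + (-1.4)·(3.6) + (-2.4)·(-1.4) + (1.6)·(-2.4)) / 4 = -3.8/4 = -0.95
  s[C,C] = ((0.6)·(0.6) + (-0.4)·(-0.4) + (3.6)·(3.6) + (-1.4)·(-1.4) + (-2.4)·(-2.4)) / 4 = 21.2/4 = 5.3
  Sample standard deviations s_i = √(s[i,i]):
  s(A) = √(4.3) = 2.0736
  s(B) = √(4.3) = 2.0736
  s(C) = √(5.3) = 2.3022

Step 3 — r_{ij} = s_{ij} / (s_i · s_j):
  r[A,A] = 1 (diagonal).
  r[A,B] = -1.3 / (2.0736 · 2.0736) = -1.3 / 4.3 = -0.3023
  r[A,C] = -0.55 / (2.0736 · 2.3022) = -0.55 / 4.7739 = -0.1152
  r[B,B] = 1 (diagonal).
  r[B,C] = -0.95 / (2.0736 · 2.3022) = -0.95 / 4.7739 = -0.199
  r[C,C] = 1 (diagonal).

R is symmetric with unit diagonal. Assembling:

R = [[1, -0.3023, -0.1152],
 [-0.3023, 1, -0.199],
 [-0.1152, -0.199, 1]]


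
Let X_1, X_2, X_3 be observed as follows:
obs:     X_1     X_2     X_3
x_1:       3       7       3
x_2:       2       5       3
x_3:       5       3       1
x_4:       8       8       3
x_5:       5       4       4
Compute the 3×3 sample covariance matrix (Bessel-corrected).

Step 1 — column means:
  mean(X_1) = (3 + 2 + 5 + 8 + 5) / 5 = 23/5 = 4.6
  mean(X_2) = (7 + 5 + 3 + 8 + 4) / 5 = 27/5 = 5.4
  mean(X_3) = (3 + 3 + 1 + 3 + 4) / 5 = 14/5 = 2.8

Step 2 — sample covariance S[i,j] = (1/(n-1)) · Σ_k (x_{k,i} - mean_i) · (x_{k,j} - mean_j), with n-1 = 4.
  S[X_1,X_1] = ((-1.6)·(-1.6) + (-2.6)·(-2.6) + (0.4)·(0.4) + (3.4)·(3.4) + (0.4)·(0.4)) / 4 = 21.2/4 = 5.3
  S[X_1,X_2] = ((-1.6)·(1.6) + (-2.6)·(-0.4) + (0.4)·(-2.4) + (3.4)·(2.6) + (0.4)·(-1.4)) / 4 = 5.8/4 = 1.45
  S[X_1,X_3] = ((-1.6)·(0.2) + (-2.6)·(0.2) + (0.4)·(-1.8) + (3.4)·(0.2) + (0.4)·(1.2)) / 4 = -0.4/4 = -0.1
  S[X_2,X_2] = ((1.6)·(1.6) + (-0.4)·(-0.4) + (-2.4)·(-2.4) + (2.6)·(2.6) + (-1.4)·(-1.4)) / 4 = 17.2/4 = 4.3
  S[X_2,X_3] = ((1.6)·(0.2) + (-0.4)·(0.2) + (-2.4)·(-1.8) + (2.6)·(0.2) + (-1.4)·(1.2)) / 4 = 3.4/4 = 0.85
  S[X_3,X_3] = ((0.2)·(0.2) + (0.2)·(0.2) + (-1.8)·(-1.8) + (0.2)·(0.2) + (1.2)·(1.2)) / 4 = 4.8/4 = 1.2

S is symmetric (S[j,i] = S[i,j]). Assembling:

S = [[5.3, 1.45, -0.1],
 [1.45, 4.3, 0.85],
 [-0.1, 0.85, 1.2]]


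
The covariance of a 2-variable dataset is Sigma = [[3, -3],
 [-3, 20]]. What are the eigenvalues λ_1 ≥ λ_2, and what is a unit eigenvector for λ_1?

Step 1 — characteristic polynomial of 2×2 Sigma:
  det(Sigma - λI) = λ² - trace · λ + det = 0.
  trace = 3 + 20 = 23, det = 3·20 - (-3)² = 51.
Step 2 — discriminant:
  Δ = trace² - 4·det = 529 - 204 = 325.
Step 3 — eigenvalues:
  λ = (trace ± √Δ)/2 = (23 ± 18.0278)/2,
  λ_1 = 20.5139,  λ_2 = 2.4861.

Step 4 — unit eigenvector for λ_1: solve (Sigma - λ_1 I)v = 0. First row:
  (3 - 20.5139)·v_x + (-3)·v_y = 0, i.e. (-17.5139)·v_x + (-3)·v_y = 0,
  so v ∝ (b, λ_1 - a) = (-3, 17.5139); multiply by -1 so the first entry is positive: u = (3, -17.5139).
  ||u|| = √((3)² + (-17.5139)²) = √(315.7359) ≈ 17.769,
  v_1 = u/||u|| ≈ (0.1688, -0.9856) (||v_1|| = 1).

λ_1 = 20.5139,  λ_2 = 2.4861;  v_1 ≈ (0.1688, -0.9856)


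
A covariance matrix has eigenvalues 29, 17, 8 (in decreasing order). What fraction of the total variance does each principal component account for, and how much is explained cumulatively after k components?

Step 1 — total variance = trace(Sigma) = Σ λ_i = 29 + 17 + 8 = 54.

Step 2 — fraction explained by component i = λ_i / Σ λ:
  PC1: 29/54 = 0.537
  PC2: 17/54 = 0.3148
  PC3: 8/54 = 0.1481

Step 3 — cumulative fraction after k components = (λ_1 + ... + λ_k) / Σ λ:
  k = 1: 29/54 = 0.537
  k = 2: (29 + 17)/54 = 46/54 = 0.8519
  k = 3: (29 + 17 + 8)/54 = 54/54 = 1

Summary (fraction, with percent):

explained: PC1 0.537 (53.7%), PC2 0.3148 (31.48%), PC3 0.1481 (14.81%);  cumulative: 0.537, 0.8519, 1


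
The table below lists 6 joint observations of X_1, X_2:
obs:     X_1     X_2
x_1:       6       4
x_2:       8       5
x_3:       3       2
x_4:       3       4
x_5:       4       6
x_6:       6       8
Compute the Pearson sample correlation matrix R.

Step 1 — column means:
  mean(X_1) = (6 + 8 + 3 + 3 + 4 + 6) / 6 = 30/6 = 5
  mean(X_2) = (4 + 5 + 2 + 4 + 6 + 8) / 6 = 29/6 = 4.8333

Step 2 — sample variances and covariances s[i,j] = (1/(n-1)) · Σ_k (x_{k,i} - mean_i) · (x_{k,j} - mean_j), with n-1 = 5:
  s[X_1,X_1] = ((1)·(1) + (3)·(3) + (-2)·(-2) + (-2)·(-2) + (-1)·(-1) + (1)·(1)) / 5 = 20/5 = 4
  s[X_1,X_2] = ((1)·(-0.8333) + (3)·(0.1667) + (-2)·(-2.8333) + (-2)·(-0.8333) + (-1)·(1.1667) + (1)·(3.1667)) / 5 = 9/5 = 1.8
  s[X_2,X_2] = ((-0.8333)·(-0.8333) + (0.1667)·(0.1667) + (-2.8333)·(-2.8333) + (-0.8333)·(-0.8333) + (1.1667)·(1.1667) + (3.1667)·(3.1667)) / 5 = 20.8333/5 = 4.1667
  Sample standard deviations s_i = √(s[i,i]):
  s(X_1) = √(4) = 2
  s(X_2) = √(4.1667) = 2.0412

Step 3 — r_{ij} = s_{ij} / (s_i · s_j):
  r[X_1,X_1] = 1 (diagonal).
  r[X_1,X_2] = 1.8 / (2 · 2.0412) = 1.8 / 4.0825 = 0.4409
  r[X_2,X_2] = 1 (diagonal).

R is symmetric with unit diagonal. Assembling:

R = [[1, 0.4409],
 [0.4409, 1]]


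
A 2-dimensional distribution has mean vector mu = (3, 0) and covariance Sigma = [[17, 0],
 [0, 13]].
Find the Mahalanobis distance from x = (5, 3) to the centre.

Step 1 — centre the observation: (x - mu) = (2, 3).

Step 2 — invert Sigma. det(Sigma) = 17·13 - (0)² = 221.
  Sigma^{-1} = (1/det) · [[d, -b], [-b, a]] = [[0.0588, 0],
 [0, 0.0769]].

Step 3 — form the quadratic (x - mu)^T · Sigma^{-1} · (x - mu):
  Sigma^{-1} · (x - mu) = (0.1176, 0.2308).
  (x - mu)^T · [Sigma^{-1} · (x - mu)] = (2)·(0.1176) + (3)·(0.2308) = 0.9276.

Step 4 — take square root: d = √(0.9276) ≈ 0.9631.

d(x, mu) = √(0.9276) ≈ 0.9631


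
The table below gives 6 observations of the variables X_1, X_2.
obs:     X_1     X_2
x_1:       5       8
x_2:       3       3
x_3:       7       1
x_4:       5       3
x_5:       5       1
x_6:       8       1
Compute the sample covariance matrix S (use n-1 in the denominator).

Step 1 — column means:
  mean(X_1) = (5 + 3 + 7 + 5 + 5 + 8) / 6 = 33/6 = 5.5
  mean(X_2) = (8 + 3 + 1 + 3 + 1 + 1) / 6 = 17/6 = 2.8333

Step 2 — sample covariance S[i,j] = (1/(n-1)) · Σ_k (x_{k,i} - mean_i) · (x_{k,j} - mean_j), with n-1 = 5.
  S[X_1,X_1] = ((-0.5)·(-0.5) + (-2.5)·(-2.5) + (1.5)·(1.5) + (-0.5)·(-0.5) + (-0.5)·(-0.5) + (2.5)·(2.5)) / 5 = 15.5/5 = 3.1
  S[X_1,X_2] = ((-0.5)·(5.1667) + (-2.5)·(0.1667) + (1.5)·(-1.8333) + (-0.5)·(0.1667) + (-0.5)·(-1.8333) + (2.5)·(-1.8333)) / 5 = -9.5/5 = -1.9
  S[X_2,X_2] = ((5.1667)·(5.1667) + (0.1667)·(0.1667) + (-1.8333)·(-1.8333) + (0.1667)·(0.1667) + (-1.8333)·(-1.8333) + (-1.8333)·(-1.8333)) / 5 = 36.8333/5 = 7.3667

S is symmetric (S[j,i] = S[i,j]). Assembling:

S = [[3.1, -1.9],
 [-1.9, 7.3667]]


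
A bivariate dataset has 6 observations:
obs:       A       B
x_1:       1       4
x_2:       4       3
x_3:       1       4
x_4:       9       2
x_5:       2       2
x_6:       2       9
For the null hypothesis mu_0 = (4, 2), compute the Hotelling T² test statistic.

Step 1 — sample mean vector:
  mean(A) = (1 + 4 + 1 + 9 + 2 + 2) / 6 = 19/6 = 3.1667
  mean(B) = (4 + 3 + 4 + 2 + 2 + 9) / 6 = 24/6 = 4
  x̄ = (3.1667, 4),  deviation x̄ - mu_0 = (3.1667, 4) - (4, 2) = (-0.8333, 2).

Step 2 — sample covariance matrix, S[i,j] = (1/(n-1)) · Σ_k (x_{k,i} - mean_i) · (x_{k,j} - mean_j), divisor n-1 = 5:
  S[A,A] = ((-2.1667)·(-2.1667) + (0.8333)·(0.8333) + (-2.1667)·(-2.1667) + (5.8333)·(5.8333) + (-1.1667)·(-1.1667) + (-1.1667)·(-1.1667)) / 5 = 46.8333/5 = 9.3667
  S[A,B] = ((-2.1667)·(0) + (0.8333)·(-1) + (-2.1667)·(0) + (5.8333)·(-2) + (-1.1667)·(-2) + (-1.1667)·(5)) / 5 = -16/5 = -3.2
  S[B,B] = ((0)·(0) + (-1)·(-1) + (0)·(0) + (-2)·(-2) + (-2)·(-2) + (5)·(5)) / 5 = 34/5 = 6.8
  S = [[9.3667, -3.2],
 [-3.2, 6.8]].

Step 3 — invert S. det(S) = 9.3667·6.8 - (-3.2)² = 53.4533.
  S^{-1} = (1/det) · [[d, -b], [-b, a]] = [[0.1272, 0.0599],
 [0.0599, 0.1752]].

Step 4 — quadratic form (x̄ - mu_0)^T · S^{-1} · (x̄ - mu_0):
  S^{-1} · (x̄ - mu_0) = (0.0137, 0.3006),
  (x̄ - mu_0)^T · [...] = (-0.8333)·(0.0137) + (2)·(0.3006) = 0.5897.

Step 5 — scale by n: T² = 6 · 0.5897 = 3.5383.

T² ≈ 3.5383


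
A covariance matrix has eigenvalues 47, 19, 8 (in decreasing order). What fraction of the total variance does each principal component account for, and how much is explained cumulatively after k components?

Step 1 — total variance = trace(Sigma) = Σ λ_i = 47 + 19 + 8 = 74.

Step 2 — fraction explained by component i = λ_i / Σ λ:
  PC1: 47/74 = 0.6351
  PC2: 19/74 = 0.2568
  PC3: 8/74 = 0.1081

Step 3 — cumulative fraction after k components = (λ_1 + ... + λ_k) / Σ λ:
  k = 1: 47/74 = 0.6351
  k = 2: (47 + 19)/74 = 66/74 = 0.8919
  k = 3: (47 + 19 + 8)/74 = 74/74 = 1

Summary (fraction, with percent):

explained: PC1 0.6351 (63.51%), PC2 0.2568 (25.68%), PC3 0.1081 (10.81%);  cumulative: 0.6351, 0.8919, 1


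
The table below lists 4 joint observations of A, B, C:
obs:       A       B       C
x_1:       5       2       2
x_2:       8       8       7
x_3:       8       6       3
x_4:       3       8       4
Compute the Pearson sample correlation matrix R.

Step 1 — column means:
  mean(A) = (5 + 8 + 8 + 3) / 4 = 24/4 = 6
  mean(B) = (2 + 8 + 6 + 8) / 4 = 24/4 = 6
  mean(C) = (2 + 7 + 3 + 4) / 4 = 16/4 = 4

Step 2 — sample variances and covariances s[i,j] = (1/(n-1)) · Σ_k (x_{k,i} - mean_i) · (x_{k,j} - mean_j), with n-1 = 3:
  s[A,A] = ((-1)·(-1) + (2)·(2) + (2)·(2) + (-3)·(-3)) / 3 = 18/3 = 6
  s[A,B] = ((-1)·(-4) + (2)·(2) + (2)·(0) + (-3)·(2)) / 3 = 2/3 = 0.6667
  s[A,C] = ((-1)·(-2) + (2)·(3) + (2)·(-1) + (-3)·(0)) / 3 = 6/3 = 2
  s[B,B] = ((-4)·(-4) + (2)·(2) + (0)·(0) + (2)·(2)) / 3 = 24/3 = 8
  s[B,C] = ((-4)·(-2) + (2)·(3) + (0)·(-1) + (2)·(0)) / 3 = 14/3 = 4.6667
  s[C,C] = ((-2)·(-2) + (3)·(3) + (-1)·(-1) + (0)·(0)) / 3 = 14/3 = 4.6667
  Sample standard deviations s_i = √(s[i,i]):
  s(A) = √(6) = 2.4495
  s(B) = √(8) = 2.8284
  s(C) = √(4.6667) = 2.1602

Step 3 — r_{ij} = s_{ij} / (s_i · s_j):
  r[A,A] = 1 (diagonal).
  r[A,B] = 0.6667 / (2.4495 · 2.8284) = 0.6667 / 6.9282 = 0.0962
  r[A,C] = 2 / (2.4495 · 2.1602) = 2 / 5.2915 = 0.378
  r[B,B] = 1 (diagonal).
  r[B,C] = 4.6667 / (2.8284 · 2.1602) = 4.6667 / 6.1101 = 0.7638
  r[C,C] = 1 (diagonal).

R is symmetric with unit diagonal. Assembling:

R = [[1, 0.0962, 0.378],
 [0.0962, 1, 0.7638],
 [0.378, 0.7638, 1]]


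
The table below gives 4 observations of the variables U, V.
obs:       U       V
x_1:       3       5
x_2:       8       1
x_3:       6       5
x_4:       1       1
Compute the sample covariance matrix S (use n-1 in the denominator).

Step 1 — column means:
  mean(U) = (3 + 8 + 6 + 1) / 4 = 18/4 = 4.5
  mean(V) = (5 + 1 + 5 + 1) / 4 = 12/4 = 3

Step 2 — sample covariance S[i,j] = (1/(n-1)) · Σ_k (x_{k,i} - mean_i) · (x_{k,j} - mean_j), with n-1 = 3.
  S[U,U] = ((-1.5)·(-1.5) + (3.5)·(3.5) + (1.5)·(1.5) + (-3.5)·(-3.5)) / 3 = 29/3 = 9.6667
  S[U,V] = ((-1.5)·(2) + (3.5)·(-2) + (1.5)·(2) + (-3.5)·(-2)) / 3 = 0/3 = 0
  S[V,V] = ((2)·(2) + (-2)·(-2) + (2)·(2) + (-2)·(-2)) / 3 = 16/3 = 5.3333

S is symmetric (S[j,i] = S[i,j]). Assembling:

S = [[9.6667, 0],
 [0, 5.3333]]


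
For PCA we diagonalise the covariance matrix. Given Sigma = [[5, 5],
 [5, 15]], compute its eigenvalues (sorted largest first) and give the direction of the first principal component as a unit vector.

Step 1 — characteristic polynomial of 2×2 Sigma:
  det(Sigma - λI) = λ² - trace · λ + det = 0.
  trace = 5 + 15 = 20, det = 5·15 - (5)² = 50.
Step 2 — discriminant:
  Δ = trace² - 4·det = 400 - 200 = 200.
Step 3 — eigenvalues:
  λ = (trace ± √Δ)/2 = (20 ± 14.1421)/2,
  λ_1 = 17.0711,  λ_2 = 2.9289.

Step 4 — unit eigenvector for λ_1: solve (Sigma - λ_1 I)v = 0. First row:
  (5 - 17.0711)·v_x + (5)·v_y = 0, i.e. (-12.0711)·v_x + (5)·v_y = 0,
  so v ∝ (b, λ_1 - a) = (5, 12.0711) = u.
  ||u|| = √((5)² + (12.0711)²) = √(170.7107) ≈ 13.0656,
  v_1 = u/||u|| ≈ (0.3827, 0.9239) (||v_1|| = 1).

λ_1 = 17.0711,  λ_2 = 2.9289;  v_1 ≈ (0.3827, 0.9239)


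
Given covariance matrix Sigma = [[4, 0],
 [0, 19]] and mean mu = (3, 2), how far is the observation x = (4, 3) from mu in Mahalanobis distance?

Step 1 — centre the observation: (x - mu) = (1, 1).

Step 2 — invert Sigma. det(Sigma) = 4·19 - (0)² = 76.
  Sigma^{-1} = (1/det) · [[d, -b], [-b, a]] = [[0.25, 0],
 [0, 0.0526]].

Step 3 — form the quadratic (x - mu)^T · Sigma^{-1} · (x - mu):
  Sigma^{-1} · (x - mu) = (0.25, 0.0526).
  (x - mu)^T · [Sigma^{-1} · (x - mu)] = (1)·(0.25) + (1)·(0.0526) = 0.3026.

Step 4 — take square root: d = √(0.3026) ≈ 0.5501.

d(x, mu) = √(0.3026) ≈ 0.5501


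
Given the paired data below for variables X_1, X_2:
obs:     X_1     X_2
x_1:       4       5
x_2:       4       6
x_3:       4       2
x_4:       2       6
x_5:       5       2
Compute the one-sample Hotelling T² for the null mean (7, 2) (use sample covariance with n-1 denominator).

Step 1 — sample mean vector:
  mean(X_1) = (4 + 4 + 4 + 2 + 5) / 5 = 19/5 = 3.8
  mean(X_2) = (5 + 6 + 2 + 6 + 2) / 5 = 21/5 = 4.2
  x̄ = (3.8, 4.2),  deviation x̄ - mu_0 = (3.8, 4.2) - (7, 2) = (-3.2, 2.2).

Step 2 — sample covariance matrix, S[i,j] = (1/(n-1)) · Σ_k (x_{k,i} - mean_i) · (x_{k,j} - mean_j), divisor n-1 = 4:
  S[X_1,X_1] = ((0.2)·(0.2) + (0.2)·(0.2) + (0.2)·(0.2) + (-1.8)·(-1.8) + (1.2)·(1.2)) / 4 = 4.8/4 = 1.2
  S[X_1,X_2] = ((0.2)·(0.8) + (0.2)·(1.8) + (0.2)·(-2.2) + (-1.8)·(1.8) + (1.2)·(-2.2)) / 4 = -5.8/4 = -1.45
  S[X_2,X_2] = ((0.8)·(0.8) + (1.8)·(1.8) + (-2.2)·(-2.2) + (1.8)·(1.8) + (-2.2)·(-2.2)) / 4 = 16.8/4 = 4.2
  S = [[1.2, -1.45],
 [-1.45, 4.2]].

Step 3 — invert S. det(S) = 1.2·4.2 - (-1.45)² = 2.9375.
  S^{-1} = (1/det) · [[d, -b], [-b, a]] = [[1.4298, 0.4936],
 [0.4936, 0.4085]].

Step 4 — quadratic form (x̄ - mu_0)^T · S^{-1} · (x̄ - mu_0):
  S^{-1} · (x̄ - mu_0) = (-3.4894, -0.6809),
  (x̄ - mu_0)^T · [...] = (-3.2)·(-3.4894) + (2.2)·(-0.6809) = 9.6681.

Step 5 — scale by n: T² = 5 · 9.6681 = 48.3404.

T² ≈ 48.3404


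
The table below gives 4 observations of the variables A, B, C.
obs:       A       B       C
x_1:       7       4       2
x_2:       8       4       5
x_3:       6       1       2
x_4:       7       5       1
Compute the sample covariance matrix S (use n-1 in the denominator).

Step 1 — column means:
  mean(A) = (7 + 8 + 6 + 7) / 4 = 28/4 = 7
  mean(B) = (4 + 4 + 1 + 5) / 4 = 14/4 = 3.5
  mean(C) = (2 + 5 + 2 + 1) / 4 = 10/4 = 2.5

Step 2 — sample covariance S[i,j] = (1/(n-1)) · Σ_k (x_{k,i} - mean_i) · (x_{k,j} - mean_j), with n-1 = 3.
  S[A,A] = ((0)·(0) + (1)·(1) + (-1)·(-1) + (0)·(0)) / 3 = 2/3 = 0.6667
  S[A,B] = ((0)·(0.5) + (1)·(0.5) + (-1)·(-2.5) + (0)·(1.5)) / 3 = 3/3 = 1
  S[A,C] = ((0)·(-0.5) + (1)·(2.5) + (-1)·(-0.5) + (0)·(-1.5)) / 3 = 3/3 = 1
  S[B,B] = ((0.5)·(0.5) + (0.5)·(0.5) + (-2.5)·(-2.5) + (1.5)·(1.5)) / 3 = 9/3 = 3
  S[B,C] = ((0.5)·(-0.5) + (0.5)·(2.5) + (-2.5)·(-0.5) + (1.5)·(-1.5)) / 3 = 0/3 = 0
  S[C,C] = ((-0.5)·(-0.5) + (2.5)·(2.5) + (-0.5)·(-0.5) + (-1.5)·(-1.5)) / 3 = 9/3 = 3

S is symmetric (S[j,i] = S[i,j]). Assembling:

S = [[0.6667, 1, 1],
 [1, 3, 0],
 [1, 0, 3]]


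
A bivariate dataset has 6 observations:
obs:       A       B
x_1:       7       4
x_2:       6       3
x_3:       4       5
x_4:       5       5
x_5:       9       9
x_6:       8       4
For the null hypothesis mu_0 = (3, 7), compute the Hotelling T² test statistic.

Step 1 — sample mean vector:
  mean(A) = (7 + 6 + 4 + 5 + 9 + 8) / 6 = 39/6 = 6.5
  mean(B) = (4 + 3 + 5 + 5 + 9 + 4) / 6 = 30/6 = 5
  x̄ = (6.5, 5),  deviation x̄ - mu_0 = (6.5, 5) - (3, 7) = (3.5, -2).

Step 2 — sample covariance matrix, S[i,j] = (1/(n-1)) · Σ_k (x_{k,i} - mean_i) · (x_{k,j} - mean_j), divisor n-1 = 5:
  S[A,A] = ((0.5)·(0.5) + (-0.5)·(-0.5) + (-2.5)·(-2.5) + (-1.5)·(-1.5) + (2.5)·(2.5) + (1.5)·(1.5)) / 5 = 17.5/5 = 3.5
  S[A,B] = ((0.5)·(-1) + (-0.5)·(-2) + (-2.5)·(0) + (-1.5)·(0) + (2.5)·(4) + (1.5)·(-1)) / 5 = 9/5 = 1.8
  S[B,B] = ((-1)·(-1) + (-2)·(-2) + (0)·(0) + (0)·(0) + (4)·(4) + (-1)·(-1)) / 5 = 22/5 = 4.4
  S = [[3.5, 1.8],
 [1.8, 4.4]].

Step 3 — invert S. det(S) = 3.5·4.4 - (1.8)² = 12.16.
  S^{-1} = (1/det) · [[d, -b], [-b, a]] = [[0.3618, -0.148],
 [-0.148, 0.2878]].

Step 4 — quadratic form (x̄ - mu_0)^T · S^{-1} · (x̄ - mu_0):
  S^{-1} · (x̄ - mu_0) = (1.5625, -1.0937),
  (x̄ - mu_0)^T · [...] = (3.5)·(1.5625) + (-2)·(-1.0937) = 7.6562.

Step 5 — scale by n: T² = 6 · 7.6562 = 45.9375.

T² ≈ 45.9375


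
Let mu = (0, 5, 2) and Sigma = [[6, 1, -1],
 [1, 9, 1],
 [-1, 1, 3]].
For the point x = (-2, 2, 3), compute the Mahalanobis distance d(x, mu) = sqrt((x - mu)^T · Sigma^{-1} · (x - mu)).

Step 1 — centre the observation: (x - mu) = (-2, -3, 1).

Step 2 — invert Sigma (cofactor / det for 3×3, or solve directly):
  Sigma^{-1} = [[0.1831, -0.0282, 0.0704],
 [-0.0282, 0.1197, -0.0493],
 [0.0704, -0.0493, 0.3732]].

Step 3 — form the quadratic (x - mu)^T · Sigma^{-1} · (x - mu):
  Sigma^{-1} · (x - mu) = (-0.2113, -0.3521, 0.3803).
  (x - mu)^T · [Sigma^{-1} · (x - mu)] = (-2)·(-0.2113) + (-3)·(-0.3521) + (1)·(0.3803) = 1.8592.

Step 4 — take square root: d = √(1.8592) ≈ 1.3635.

d(x, mu) = √(1.8592) ≈ 1.3635


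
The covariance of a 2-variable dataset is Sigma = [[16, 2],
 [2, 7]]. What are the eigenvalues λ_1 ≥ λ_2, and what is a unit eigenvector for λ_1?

Step 1 — characteristic polynomial of 2×2 Sigma:
  det(Sigma - λI) = λ² - trace · λ + det = 0.
  trace = 16 + 7 = 23, det = 16·7 - (2)² = 108.
Step 2 — discriminant:
  Δ = trace² - 4·det = 529 - 432 = 97.
Step 3 — eigenvalues:
  λ = (trace ± √Δ)/2 = (23 ± 9.8489)/2,
  λ_1 = 16.4244,  λ_2 = 6.5756.

Step 4 — unit eigenvector for λ_1: solve (Sigma - λ_1 I)v = 0. First row:
  (16 - 16.4244)·v_x + (2)·v_y = 0, i.e. (-0.4244)·v_x + (2)·v_y = 0,
  so v ∝ (b, λ_1 - a) = (2, 0.4244) = u.
  ||u|| = √((2)² + (0.4244)²) = √(4.1801) ≈ 2.0445,
  v_1 = u/||u|| ≈ (0.9782, 0.2076) (||v_1|| = 1).

λ_1 = 16.4244,  λ_2 = 6.5756;  v_1 ≈ (0.9782, 0.2076)


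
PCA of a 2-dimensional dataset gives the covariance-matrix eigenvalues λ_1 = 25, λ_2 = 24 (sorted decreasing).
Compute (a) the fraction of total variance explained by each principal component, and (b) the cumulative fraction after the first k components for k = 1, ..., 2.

Step 1 — total variance = trace(Sigma) = Σ λ_i = 25 + 24 = 49.

Step 2 — fraction explained by component i = λ_i / Σ λ:
  PC1: 25/49 = 0.5102
  PC2: 24/49 = 0.4898

Step 3 — cumulative fraction after k components = (λ_1 + ... + λ_k) / Σ λ:
  k = 1: 25/49 = 0.5102
  k = 2: (25 + 24)/49 = 49/49 = 1

Summary (fraction, with percent):

explained: PC1 0.5102 (51.02%), PC2 0.4898 (48.98%);  cumulative: 0.5102, 1


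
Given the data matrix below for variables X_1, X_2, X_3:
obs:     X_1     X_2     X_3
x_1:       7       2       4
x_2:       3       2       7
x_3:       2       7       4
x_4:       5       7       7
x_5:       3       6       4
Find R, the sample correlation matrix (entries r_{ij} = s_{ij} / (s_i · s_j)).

Step 1 — column means:
  mean(X_1) = (7 + 3 + 2 + 5 + 3) / 5 = 20/5 = 4
  mean(X_2) = (2 + 2 + 7 + 7 + 6) / 5 = 24/5 = 4.8
  mean(X_3) = (4 + 7 + 4 + 7 + 4) / 5 = 26/5 = 5.2

Step 2 — sample variances and covariances s[i,j] = (1/(n-1)) · Σ_k (x_{k,i} - mean_i) · (x_{k,j} - mean_j), with n-1 = 4:
  s[X_1,X_1] = ((3)·(3) + (-1)·(-1) + (-2)·(-2) + (1)·(1) + (-1)·(-1)) / 4 = 16/4 = 4
  s[X_1,X_2] = ((3)·(-2.8) + (-1)·(-2.8) + (-2)·(2.2) + (1)·(2.2) + (-1)·(1.2)) / 4 = -9/4 = -2.25
  s[X_1,X_3] = ((3)·(-1.2) + (-1)·(1.8) + (-2)·(-1.2) + (1)·(1.8) + (-1)·(-1.2)) / 4 = 0/4 = 0
  s[X_2,X_2] = ((-2.8)·(-2.8) + (-2.8)·(-2.8) + (2.2)·(2.2) + (2.2)·(2.2) + (1.2)·(1.2)) / 4 = 26.8/4 = 6.7
  s[X_2,X_3] = ((-2.8)·(-1.2) + (-2.8)·(1.8) + (2.2)·(-1.2) + (2.2)·(1.8) + (1.2)·(-1.2)) / 4 = -1.8/4 = -0.45
  s[X_3,X_3] = ((-1.2)·(-1.2) + (1.8)·(1.8) + (-1.2)·(-1.2) + (1.8)·(1.8) + (-1.2)·(-1.2)) / 4 = 10.8/4 = 2.7
  Sample standard deviations s_i = √(s[i,i]):
  s(X_1) = √(4) = 2
  s(X_2) = √(6.7) = 2.5884
  s(X_3) = √(2.7) = 1.6432

Step 3 — r_{ij} = s_{ij} / (s_i · s_j):
  r[X_1,X_1] = 1 (diagonal).
  r[X_1,X_2] = -2.25 / (2 · 2.5884) = -2.25 / 5.1769 = -0.4346
  r[X_1,X_3] = 0 / (2 · 1.6432) = 0 / 3.2863 = 0
  r[X_2,X_2] = 1 (diagonal).
  r[X_2,X_3] = -0.45 / (2.5884 · 1.6432) = -0.45 / 4.2532 = -0.1058
  r[X_3,X_3] = 1 (diagonal).

R is symmetric with unit diagonal. Assembling:

R = [[1, -0.4346, 0],
 [-0.4346, 1, -0.1058],
 [0, -0.1058, 1]]


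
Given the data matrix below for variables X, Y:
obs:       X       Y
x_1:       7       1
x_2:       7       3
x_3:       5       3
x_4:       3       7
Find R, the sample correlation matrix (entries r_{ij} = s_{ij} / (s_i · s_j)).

Step 1 — column means:
  mean(X) = (7 + 7 + 5 + 3) / 4 = 22/4 = 5.5
  mean(Y) = (1 + 3 + 3 + 7) / 4 = 14/4 = 3.5

Step 2 — sample variances and covariances s[i,j] = (1/(n-1)) · Σ_k (x_{k,i} - mean_i) · (x_{k,j} - mean_j), with n-1 = 3:
  s[X,X] = ((1.5)·(1.5) + (1.5)·(1.5) + (-0.5)·(-0.5) + (-2.5)·(-2.5)) / 3 = 11/3 = 3.6667
  s[X,Y] = ((1.5)·(-2.5) + (1.5)·(-0.5) + (-0.5)·(-0.5) + (-2.5)·(3.5)) / 3 = -13/3 = -4.3333
  s[Y,Y] = ((-2.5)·(-2.5) + (-0.5)·(-0.5) + (-0.5)·(-0.5) + (3.5)·(3.5)) / 3 = 19/3 = 6.3333
  Sample standard deviations s_i = √(s[i,i]):
  s(X) = √(3.6667) = 1.9149
  s(Y) = √(6.3333) = 2.5166

Step 3 — r_{ij} = s_{ij} / (s_i · s_j):
  r[X,X] = 1 (diagonal).
  r[X,Y] = -4.3333 / (1.9149 · 2.5166) = -4.3333 / 4.8189 = -0.8992
  r[Y,Y] = 1 (diagonal).

R is symmetric with unit diagonal. Assembling:

R = [[1, -0.8992],
 [-0.8992, 1]]


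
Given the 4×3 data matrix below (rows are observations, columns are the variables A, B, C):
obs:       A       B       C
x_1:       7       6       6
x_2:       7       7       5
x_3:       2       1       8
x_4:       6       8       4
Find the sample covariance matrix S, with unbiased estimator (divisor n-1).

Step 1 — column means:
  mean(A) = (7 + 7 + 2 + 6) / 4 = 22/4 = 5.5
  mean(B) = (6 + 7 + 1 + 8) / 4 = 22/4 = 5.5
  mean(C) = (6 + 5 + 8 + 4) / 4 = 23/4 = 5.75

Step 2 — sample covariance S[i,j] = (1/(n-1)) · Σ_k (x_{k,i} - mean_i) · (x_{k,j} - mean_j), with n-1 = 3.
  S[A,A] = ((1.5)·(1.5) + (1.5)·(1.5) + (-3.5)·(-3.5) + (0.5)·(0.5)) / 3 = 17/3 = 5.6667
  S[A,B] = ((1.5)·(0.5) + (1.5)·(1.5) + (-3.5)·(-4.5) + (0.5)·(2.5)) / 3 = 20/3 = 6.6667
  S[A,C] = ((1.5)·(0.25) + (1.5)·(-0.75) + (-3.5)·(2.25) + (0.5)·(-1.75)) / 3 = -9.5/3 = -3.1667
  S[B,B] = ((0.5)·(0.5) + (1.5)·(1.5) + (-4.5)·(-4.5) + (2.5)·(2.5)) / 3 = 29/3 = 9.6667
  S[B,C] = ((0.5)·(0.25) + (1.5)·(-0.75) + (-4.5)·(2.25) + (2.5)·(-1.75)) / 3 = -15.5/3 = -5.1667
  S[C,C] = ((0.25)·(0.25) + (-0.75)·(-0.75) + (2.25)·(2.25) + (-1.75)·(-1.75)) / 3 = 8.75/3 = 2.9167

S is symmetric (S[j,i] = S[i,j]). Assembling:

S = [[5.6667, 6.6667, -3.1667],
 [6.6667, 9.6667, -5.1667],
 [-3.1667, -5.1667, 2.9167]]


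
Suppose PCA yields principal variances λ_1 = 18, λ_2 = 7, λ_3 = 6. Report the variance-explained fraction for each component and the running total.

Step 1 — total variance = trace(Sigma) = Σ λ_i = 18 + 7 + 6 = 31.

Step 2 — fraction explained by component i = λ_i / Σ λ:
  PC1: 18/31 = 0.5806
  PC2: 7/31 = 0.2258
  PC3: 6/31 = 0.1935

Step 3 — cumulative fraction after k components = (λ_1 + ... + λ_k) / Σ λ:
  k = 1: 18/31 = 0.5806
  k = 2: (18 + 7)/31 = 25/31 = 0.8065
  k = 3: (18 + 7 + 6)/31 = 31/31 = 1

Summary (fraction, with percent):

explained: PC1 0.5806 (58.06%), PC2 0.2258 (22.58%), PC3 0.1935 (19.35%);  cumulative: 0.5806, 0.8065, 1


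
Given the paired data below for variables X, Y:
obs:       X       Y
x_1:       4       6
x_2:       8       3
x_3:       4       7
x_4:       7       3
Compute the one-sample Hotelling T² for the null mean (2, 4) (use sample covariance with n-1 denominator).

Step 1 — sample mean vector:
  mean(X) = (4 + 8 + 4 + 7) / 4 = 23/4 = 5.75
  mean(Y) = (6 + 3 + 7 + 3) / 4 = 19/4 = 4.75
  x̄ = (5.75, 4.75),  deviation x̄ - mu_0 = (5.75, 4.75) - (2, 4) = (3.75, 0.75).

Step 2 — sample covariance matrix, S[i,j] = (1/(n-1)) · Σ_k (x_{k,i} - mean_i) · (x_{k,j} - mean_j), divisor n-1 = 3:
  S[X,X] = ((-1.75)·(-1.75) + (2.25)·(2.25) + (-1.75)·(-1.75) + (1.25)·(1.25)) / 3 = 12.75/3 = 4.25
  S[X,Y] = ((-1.75)·(1.25) + (2.25)·(-1.75) + (-1.75)·(2.25) + (1.25)·(-1.75)) / 3 = -12.25/3 = -4.0833
  S[Y,Y] = ((1.25)·(1.25) + (-1.75)·(-1.75) + (2.25)·(2.25) + (-1.75)·(-1.75)) / 3 = 12.75/3 = 4.25
  S = [[4.25, -4.0833],
 [-4.0833, 4.25]].

Step 3 — invert S. det(S) = 4.25·4.25 - (-4.0833)² = 1.3889.
  S^{-1} = (1/det) · [[d, -b], [-b, a]] = [[3.06, 2.94],
 [2.94, 3.06]].

Step 4 — quadratic form (x̄ - mu_0)^T · S^{-1} · (x̄ - mu_0):
  S^{-1} · (x̄ - mu_0) = (13.68, 13.32),
  (x̄ - mu_0)^T · [...] = (3.75)·(13.68) + (0.75)·(13.32) = 61.29.

Step 5 — scale by n: T² = 4 · 61.29 = 245.16.

T² ≈ 245.16


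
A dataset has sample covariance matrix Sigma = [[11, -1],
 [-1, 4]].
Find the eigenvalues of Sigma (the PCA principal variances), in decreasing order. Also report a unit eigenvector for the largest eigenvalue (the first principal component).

Step 1 — characteristic polynomial of 2×2 Sigma:
  det(Sigma - λI) = λ² - trace · λ + det = 0.
  trace = 11 + 4 = 15, det = 11·4 - (-1)² = 43.
Step 2 — discriminant:
  Δ = trace² - 4·det = 225 - 172 = 53.
Step 3 — eigenvalues:
  λ = (trace ± √Δ)/2 = (15 ± 7.2801)/2,
  λ_1 = 11.1401,  λ_2 = 3.8599.

Step 4 — unit eigenvector for λ_1: solve (Sigma - λ_1 I)v = 0. First row:
  (11 - 11.1401)·v_x + (-1)·v_y = 0, i.e. (-0.1401)·v_x + (-1)·v_y = 0,
  so v ∝ (b, λ_1 - a) = (-1, 0.1401); multiply by -1 so the first entry is positive: u = (1, -0.1401).
  ||u|| = √((1)² + (-0.1401)²) = √(1.0196) ≈ 1.0098,
  v_1 = u/||u|| ≈ (0.9903, -0.1387) (||v_1|| = 1).

λ_1 = 11.1401,  λ_2 = 3.8599;  v_1 ≈ (0.9903, -0.1387)


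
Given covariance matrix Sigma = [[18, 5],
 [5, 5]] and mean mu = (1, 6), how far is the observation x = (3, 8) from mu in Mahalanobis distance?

Step 1 — centre the observation: (x - mu) = (2, 2).

Step 2 — invert Sigma. det(Sigma) = 18·5 - (5)² = 65.
  Sigma^{-1} = (1/det) · [[d, -b], [-b, a]] = [[0.0769, -0.0769],
 [-0.0769, 0.2769]].

Step 3 — form the quadratic (x - mu)^T · Sigma^{-1} · (x - mu):
  Sigma^{-1} · (x - mu) = (0, 0.4).
  (x - mu)^T · [Sigma^{-1} · (x - mu)] = (2)·(0) + (2)·(0.4) = 0.8.

Step 4 — take square root: d = √(0.8) ≈ 0.8944.

d(x, mu) = √(0.8) ≈ 0.8944


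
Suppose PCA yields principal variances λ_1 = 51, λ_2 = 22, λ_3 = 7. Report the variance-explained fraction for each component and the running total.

Step 1 — total variance = trace(Sigma) = Σ λ_i = 51 + 22 + 7 = 80.

Step 2 — fraction explained by component i = λ_i / Σ λ:
  PC1: 51/80 = 0.6375
  PC2: 22/80 = 0.275
  PC3: 7/80 = 0.0875

Step 3 — cumulative fraction after k components = (λ_1 + ... + λ_k) / Σ λ:
  k = 1: 51/80 = 0.6375
  k = 2: (51 + 22)/80 = 73/80 = 0.9125
  k = 3: (51 + 22 + 7)/80 = 80/80 = 1

Summary (fraction, with percent):

explained: PC1 0.6375 (63.75%), PC2 0.275 (27.5%), PC3 0.0875 (8.75%);  cumulative: 0.6375, 0.9125, 1


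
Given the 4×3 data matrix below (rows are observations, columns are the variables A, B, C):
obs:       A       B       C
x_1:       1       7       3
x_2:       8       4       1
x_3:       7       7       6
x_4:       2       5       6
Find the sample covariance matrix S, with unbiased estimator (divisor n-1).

Step 1 — column means:
  mean(A) = (1 + 8 + 7 + 2) / 4 = 18/4 = 4.5
  mean(B) = (7 + 4 + 7 + 5) / 4 = 23/4 = 5.75
  mean(C) = (3 + 1 + 6 + 6) / 4 = 16/4 = 4

Step 2 — sample covariance S[i,j] = (1/(n-1)) · Σ_k (x_{k,i} - mean_i) · (x_{k,j} - mean_j), with n-1 = 3.
  S[A,A] = ((-3.5)·(-3.5) + (3.5)·(3.5) + (2.5)·(2.5) + (-2.5)·(-2.5)) / 3 = 37/3 = 12.3333
  S[A,B] = ((-3.5)·(1.25) + (3.5)·(-1.75) + (2.5)·(1.25) + (-2.5)·(-0.75)) / 3 = -5.5/3 = -1.8333
  S[A,C] = ((-3.5)·(-1) + (3.5)·(-3) + (2.5)·(2) + (-2.5)·(2)) / 3 = -7/3 = -2.3333
  S[B,B] = ((1.25)·(1.25) + (-1.75)·(-1.75) + (1.25)·(1.25) + (-0.75)·(-0.75)) / 3 = 6.75/3 = 2.25
  S[B,C] = ((1.25)·(-1) + (-1.75)·(-3) + (1.25)·(2) + (-0.75)·(2)) / 3 = 5/3 = 1.6667
  S[C,C] = ((-1)·(-1) + (-3)·(-3) + (2)·(2) + (2)·(2)) / 3 = 18/3 = 6

S is symmetric (S[j,i] = S[i,j]). Assembling:

S = [[12.3333, -1.8333, -2.3333],
 [-1.8333, 2.25, 1.6667],
 [-2.3333, 1.6667, 6]]


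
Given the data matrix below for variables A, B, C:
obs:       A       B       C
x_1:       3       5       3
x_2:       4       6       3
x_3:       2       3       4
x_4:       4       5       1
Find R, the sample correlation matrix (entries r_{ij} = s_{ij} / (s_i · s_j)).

Step 1 — column means:
  mean(A) = (3 + 4 + 2 + 4) / 4 = 13/4 = 3.25
  mean(B) = (5 + 6 + 3 + 5) / 4 = 19/4 = 4.75
  mean(C) = (3 + 3 + 4 + 1) / 4 = 11/4 = 2.75

Step 2 — sample variances and covariances s[i,j] = (1/(n-1)) · Σ_k (x_{k,i} - mean_i) · (x_{k,j} - mean_j), with n-1 = 3:
  s[A,A] = ((-0.25)·(-0.25) + (0.75)·(0.75) + (-1.25)·(-1.25) + (0.75)·(0.75)) / 3 = 2.75/3 = 0.9167
  s[A,B] = ((-0.25)·(0.25) + (0.75)·(1.25) + (-1.25)·(-1.75) + (0.75)·(0.25)) / 3 = 3.25/3 = 1.0833
  s[A,C] = ((-0.25)·(0.25) + (0.75)·(0.25) + (-1.25)·(1.25) + (0.75)·(-1.75)) / 3 = -2.75/3 = -0.9167
  s[B,B] = ((0.25)·(0.25) + (1.25)·(1.25) + (-1.75)·(-1.75) + (0.25)·(0.25)) / 3 = 4.75/3 = 1.5833
  s[B,C] = ((0.25)·(0.25) + (1.25)·(0.25) + (-1.75)·(1.25) + (0.25)·(-1.75)) / 3 = -2.25/3 = -0.75
  s[C,C] = ((0.25)·(0.25) + (0.25)·(0.25) + (1.25)·(1.25) + (-1.75)·(-1.75)) / 3 = 4.75/3 = 1.5833
  Sample standard deviations s_i = √(s[i,i]):
  s(A) = √(0.9167) = 0.9574
  s(B) = √(1.5833) = 1.2583
  s(C) = √(1.5833) = 1.2583

Step 3 — r_{ij} = s_{ij} / (s_i · s_j):
  r[A,A] = 1 (diagonal).
  r[A,B] = 1.0833 / (0.9574 · 1.2583) = 1.0833 / 1.2047 = 0.8992
  r[A,C] = -0.9167 / (0.9574 · 1.2583) = -0.9167 / 1.2047 = -0.7609
  r[B,B] = 1 (diagonal).
  r[B,C] = -0.75 / (1.2583 · 1.2583) = -0.75 / 1.5833 = -0.4737
  r[C,C] = 1 (diagonal).

R is symmetric with unit diagonal. Assembling:

R = [[1, 0.8992, -0.7609],
 [0.8992, 1, -0.4737],
 [-0.7609, -0.4737, 1]]


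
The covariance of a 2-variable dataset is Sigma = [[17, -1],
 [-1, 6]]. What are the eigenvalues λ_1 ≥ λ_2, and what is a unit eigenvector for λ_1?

Step 1 — characteristic polynomial of 2×2 Sigma:
  det(Sigma - λI) = λ² - trace · λ + det = 0.
  trace = 17 + 6 = 23, det = 17·6 - (-1)² = 101.
Step 2 — discriminant:
  Δ = trace² - 4·det = 529 - 404 = 125.
Step 3 — eigenvalues:
  λ = (trace ± √Δ)/2 = (23 ± 11.1803)/2,
  λ_1 = 17.0902,  λ_2 = 5.9098.

Step 4 — unit eigenvector for λ_1: solve (Sigma - λ_1 I)v = 0. First row:
  (17 - 17.0902)·v_x + (-1)·v_y = 0, i.e. (-0.0902)·v_x + (-1)·v_y = 0,
  so v ∝ (b, λ_1 - a) = (-1, 0.0902); multiply by -1 so the first entry is positive: u = (1, -0.0902).
  ||u|| = √((1)² + (-0.0902)²) = √(1.0081) ≈ 1.0041,
  v_1 = u/||u|| ≈ (0.996, -0.0898) (||v_1|| = 1).

λ_1 = 17.0902,  λ_2 = 5.9098;  v_1 ≈ (0.996, -0.0898)
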